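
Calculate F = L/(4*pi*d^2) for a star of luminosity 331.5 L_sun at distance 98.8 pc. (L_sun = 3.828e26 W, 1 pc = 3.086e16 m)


F = L / (4*pi*d^2) = 1.269e+29 / (4*pi*(3.049e+18)^2) = 1.086e-09

1.086e-09 W/m^2


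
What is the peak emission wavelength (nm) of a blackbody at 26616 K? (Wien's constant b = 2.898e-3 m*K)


lam_max = b / T = 2.898e-3 / 26616 = 1.089e-07 m = 108.8819 nm

108.8819 nm


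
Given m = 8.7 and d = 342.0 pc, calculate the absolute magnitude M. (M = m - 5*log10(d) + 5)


M = m - 5*log10(d) + 5 = 8.7 - 5*log10(342.0) + 5 = 1.0299

1.0299


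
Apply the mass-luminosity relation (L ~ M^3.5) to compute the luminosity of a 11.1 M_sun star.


L/L_sun = (M/M_sun)^3.5 = 11.1^3.5 = 4556.49

4556.49 L_sun


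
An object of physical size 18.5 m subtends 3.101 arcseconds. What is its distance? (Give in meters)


D = size / theta_rad, theta_rad = 3.101 * pi/(180*3600) = 1.503e-05, D = 1.231e+06

1.231e+06 m


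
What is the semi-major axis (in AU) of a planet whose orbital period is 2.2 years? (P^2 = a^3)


a = P^(2/3) = 2.2^(2/3) = 1.6915

1.6915 AU


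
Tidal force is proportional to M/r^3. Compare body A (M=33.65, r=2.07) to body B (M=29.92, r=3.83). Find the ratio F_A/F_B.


Ratio = (M1/r1^3) / (M2/r2^3) = (33.65/2.07^3) / (29.92/3.83^3) = 7.1238

7.1238


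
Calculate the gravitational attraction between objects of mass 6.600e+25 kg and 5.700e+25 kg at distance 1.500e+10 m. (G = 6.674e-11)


F = G*m1*m2/r^2 = 6.674e-11 * 6.600e+25 * 5.700e+25 / (1.500e+10)^2 = 6.674e-11 * 3.762e+51 / 2.250e+20 = 1.116e+21

1.116e+21 N


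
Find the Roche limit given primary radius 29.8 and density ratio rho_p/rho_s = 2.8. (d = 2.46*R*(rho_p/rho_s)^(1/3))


d_Roche = 2.46 * 29.8 * 2.8^(1/3) = 103.3247

103.3247


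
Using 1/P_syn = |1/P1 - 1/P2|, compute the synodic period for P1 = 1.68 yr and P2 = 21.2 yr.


1/P_syn = |1/P1 - 1/P2| = |1/1.68 - 1/21.2| => P_syn = 1.8246

1.8246 years


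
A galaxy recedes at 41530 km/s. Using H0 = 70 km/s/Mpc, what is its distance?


d = v / H0 = 41530 / 70 = 593.2857

593.2857 Mpc


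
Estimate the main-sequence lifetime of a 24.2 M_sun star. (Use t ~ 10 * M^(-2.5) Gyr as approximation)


t = 10 * M^(-2.5) = 10 * 24.2^(-2.5) = 0.0035

0.0035 Gyr


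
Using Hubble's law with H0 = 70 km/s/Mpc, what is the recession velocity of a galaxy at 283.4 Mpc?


v = H0 * d = 70 * 283.4 = 19838.0

19838.0 km/s


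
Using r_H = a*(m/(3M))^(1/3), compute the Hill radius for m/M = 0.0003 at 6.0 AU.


r_H = a * (m/3M)^(1/3) = 6.0 * (0.0003/3)^(1/3) = 0.2785

0.2785 AU


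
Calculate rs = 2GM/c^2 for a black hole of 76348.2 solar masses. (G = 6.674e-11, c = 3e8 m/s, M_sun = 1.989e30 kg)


M = 76348.2 * 1.989e30 kg = 1.518565698e+35 kg. rs = 2GM/c^2 = 2 * 6.674e-11 * 1.518565698e+35 / (3e8)^2 = 2.252e+08

2.252e+08 m


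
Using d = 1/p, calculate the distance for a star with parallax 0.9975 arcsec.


d = 1/p = 1/0.9975 = 1.0025

1.0025 pc


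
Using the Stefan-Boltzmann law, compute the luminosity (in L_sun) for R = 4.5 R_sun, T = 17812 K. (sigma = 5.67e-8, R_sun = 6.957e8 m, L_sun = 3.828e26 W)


R = 4.5 * 6.957e8 m = 3.13065e+09 m. L = 4*pi*R^2*sigma*T^4 = 4*pi*(3.13065e+09)^2 * 5.67e-8 * 17812^4 = 7.029310104e+29 W. L/L_sun = 7.029310104e+29 / 3.828e26 = 1836.2879

1836.2879 L_sun


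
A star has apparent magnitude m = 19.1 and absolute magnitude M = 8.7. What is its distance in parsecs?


d = 10^((m - M + 5)/5) = 10^((19.1 - 8.7 + 5)/5) = 1202.2644

1202.2644 pc


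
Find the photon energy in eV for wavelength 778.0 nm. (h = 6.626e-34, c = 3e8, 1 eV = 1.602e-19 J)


E = hc/lambda = 6.626e-34 * 3e8 / 7.780e-07 = 2.555e-19 J = 1.5949 eV

1.5949 eV


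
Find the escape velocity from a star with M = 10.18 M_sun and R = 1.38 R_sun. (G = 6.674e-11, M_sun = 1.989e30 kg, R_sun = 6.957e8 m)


M = 10.18 * 1.989e30 kg = 2.024802e+31 kg; R = 1.38 * 6.957e8 m = 9.60066e+08 m. v_esc = sqrt(2GM/R) = sqrt(2 * 6.674e-11 * 2.024802e+31 / 9.60066e+08) = 1.678e+06

1.678e+06 m/s


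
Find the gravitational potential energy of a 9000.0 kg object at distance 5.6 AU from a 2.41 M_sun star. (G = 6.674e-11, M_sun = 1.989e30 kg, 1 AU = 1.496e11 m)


M = 2.41 * 1.989e30 kg = 4.79349e+30 kg; r = 5.6 AU * 1.496e11 m/AU = 8.3776e+11 m. U = -GM*m/r = -(6.674e-11 * 4.79349e+30 * 9000.0) / 8.3776e+11 = -3.437e+12

-3.437e+12 J


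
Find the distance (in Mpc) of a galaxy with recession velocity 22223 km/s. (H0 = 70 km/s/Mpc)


d = v / H0 = 22223 / 70 = 317.4714

317.4714 Mpc


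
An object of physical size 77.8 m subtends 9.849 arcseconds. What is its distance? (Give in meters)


D = size / theta_rad, theta_rad = 9.849 * pi/(180*3600) = 4.775e-05, D = 1.629e+06

1.629e+06 m


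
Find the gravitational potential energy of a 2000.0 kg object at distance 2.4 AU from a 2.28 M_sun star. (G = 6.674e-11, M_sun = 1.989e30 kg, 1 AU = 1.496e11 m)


M = 2.28 * 1.989e30 kg = 4.53492e+30 kg; r = 2.4 AU * 1.496e11 m/AU = 3.5904e+11 m. U = -GM*m/r = -(6.674e-11 * 4.53492e+30 * 2000.0) / 3.5904e+11 = -1.686e+12

-1.686e+12 J


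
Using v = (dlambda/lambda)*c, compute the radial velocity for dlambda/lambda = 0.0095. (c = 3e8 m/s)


v = (dlambda/lambda) * c = 0.0095 * 3e8 = 2.850e+06

2.850e+06 m/s


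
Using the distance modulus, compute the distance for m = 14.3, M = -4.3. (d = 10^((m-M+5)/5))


d = 10^((m - M + 5)/5) = 10^((14.3 - -4.3 + 5)/5) = 52480.746

52480.746 pc


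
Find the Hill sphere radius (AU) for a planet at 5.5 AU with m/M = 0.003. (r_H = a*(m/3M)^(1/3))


r_H = a * (m/3M)^(1/3) = 5.5 * (0.003/3)^(1/3) = 0.55

0.55 AU


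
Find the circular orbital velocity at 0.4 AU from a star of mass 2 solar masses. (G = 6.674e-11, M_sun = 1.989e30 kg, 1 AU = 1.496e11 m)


v = sqrt(GM/r) = sqrt(6.674e-11 * 3.978e+30 / 5.984e+10) = 66608.5068

66608.5068 m/s


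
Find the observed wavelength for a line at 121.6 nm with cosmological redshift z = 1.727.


lam_obs = lam_emit * (1 + z) = 121.6 * (1 + 1.727) = 331.6032

331.6032 nm


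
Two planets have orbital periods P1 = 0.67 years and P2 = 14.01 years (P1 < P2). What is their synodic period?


1/P_syn = |1/P1 - 1/P2| = |1/0.67 - 1/14.01| => P_syn = 0.7037

0.7037 years


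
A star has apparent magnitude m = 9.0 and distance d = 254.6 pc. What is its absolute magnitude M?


M = m - 5*log10(d) + 5 = 9.0 - 5*log10(254.6) + 5 = 1.9707

1.9707


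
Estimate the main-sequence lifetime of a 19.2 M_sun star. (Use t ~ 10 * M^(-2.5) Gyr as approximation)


t = 10 * M^(-2.5) = 10 * 19.2^(-2.5) = 0.0062

0.0062 Gyr


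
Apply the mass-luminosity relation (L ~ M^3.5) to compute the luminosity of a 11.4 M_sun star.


L/L_sun = (M/M_sun)^3.5 = 11.4^3.5 = 5002.2683

5002.2683 L_sun


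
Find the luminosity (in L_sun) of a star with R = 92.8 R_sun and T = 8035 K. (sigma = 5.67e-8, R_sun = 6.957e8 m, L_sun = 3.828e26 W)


R = 92.8 * 6.957e8 m = 6.456096e+10 m. L = 4*pi*R^2*sigma*T^4 = 4*pi*(6.456096e+10)^2 * 5.67e-8 * 8035^4 = 1.237873901e+31 W. L/L_sun = 1.237873901e+31 / 3.828e26 = 32337.3537

32337.3537 L_sun


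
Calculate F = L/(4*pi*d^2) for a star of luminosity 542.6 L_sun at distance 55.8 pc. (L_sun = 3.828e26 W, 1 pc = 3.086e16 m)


F = L / (4*pi*d^2) = 2.077e+29 / (4*pi*(1.722e+18)^2) = 5.574e-09

5.574e-09 W/m^2


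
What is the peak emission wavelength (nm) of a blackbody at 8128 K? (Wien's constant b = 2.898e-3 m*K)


lam_max = b / T = 2.898e-3 / 8128 = 3.565e-07 m = 356.5453 nm

356.5453 nm


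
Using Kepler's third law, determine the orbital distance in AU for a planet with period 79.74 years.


a = P^(2/3) = 79.74^(2/3) = 18.5261

18.5261 AU


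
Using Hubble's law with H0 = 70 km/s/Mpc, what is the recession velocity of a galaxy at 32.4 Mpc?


v = H0 * d = 70 * 32.4 = 2268.0

2268.0 km/s


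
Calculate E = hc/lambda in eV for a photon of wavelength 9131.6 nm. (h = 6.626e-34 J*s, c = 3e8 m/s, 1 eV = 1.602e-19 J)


E = hc/lambda = 6.626e-34 * 3e8 / 9.132e-06 = 2.177e-20 J = 0.1359 eV

0.1359 eV


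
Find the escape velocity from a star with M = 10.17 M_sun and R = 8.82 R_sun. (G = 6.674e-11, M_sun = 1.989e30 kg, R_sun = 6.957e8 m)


M = 10.17 * 1.989e30 kg = 2.022813e+31 kg; R = 8.82 * 6.957e8 m = 6.136074e+09 m. v_esc = sqrt(2GM/R) = sqrt(2 * 6.674e-11 * 2.022813e+31 / 6.136074e+09) = 663346.8524

663346.8524 m/s


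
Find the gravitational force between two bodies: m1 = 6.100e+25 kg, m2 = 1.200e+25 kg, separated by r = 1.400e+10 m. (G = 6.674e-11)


F = G*m1*m2/r^2 = 6.674e-11 * 6.100e+25 * 1.200e+25 / (1.400e+10)^2 = 6.674e-11 * 7.320e+50 / 1.960e+20 = 2.493e+20

2.493e+20 N


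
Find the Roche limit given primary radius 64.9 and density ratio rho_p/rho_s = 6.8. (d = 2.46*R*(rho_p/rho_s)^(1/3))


d_Roche = 2.46 * 64.9 * 6.8^(1/3) = 302.4703

302.4703


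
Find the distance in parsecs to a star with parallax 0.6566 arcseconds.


d = 1/p = 1/0.6566 = 1.523

1.523 pc


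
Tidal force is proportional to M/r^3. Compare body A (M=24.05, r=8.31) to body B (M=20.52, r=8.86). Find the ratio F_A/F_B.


Ratio = (M1/r1^3) / (M2/r2^3) = (24.05/8.31^3) / (20.52/8.86^3) = 1.4205

1.4205


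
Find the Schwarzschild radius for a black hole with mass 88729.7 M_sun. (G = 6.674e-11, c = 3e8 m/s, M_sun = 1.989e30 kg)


M = 88729.7 * 1.989e30 kg = 1.764833733e+35 kg. rs = 2GM/c^2 = 2 * 6.674e-11 * 1.764833733e+35 / (3e8)^2 = 2.617e+08

2.617e+08 m


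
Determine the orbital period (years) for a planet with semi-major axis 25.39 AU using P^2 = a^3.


P = a^(3/2) = 25.39^1.5 = 127.9364

127.9364 years


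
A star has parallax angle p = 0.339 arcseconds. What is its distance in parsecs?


d = 1/p = 1/0.339 = 2.9499

2.9499 pc


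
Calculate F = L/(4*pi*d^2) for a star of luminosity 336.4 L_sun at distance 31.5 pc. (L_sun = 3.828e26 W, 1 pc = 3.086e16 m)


F = L / (4*pi*d^2) = 1.288e+29 / (4*pi*(9.721e+17)^2) = 1.084e-08

1.084e-08 W/m^2


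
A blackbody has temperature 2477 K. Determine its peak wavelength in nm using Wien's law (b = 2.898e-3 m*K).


lam_max = b / T = 2.898e-3 / 2477 = 1.170e-06 m = 1169.9637 nm

1169.9637 nm


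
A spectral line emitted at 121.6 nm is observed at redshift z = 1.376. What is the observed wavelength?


lam_obs = lam_emit * (1 + z) = 121.6 * (1 + 1.376) = 288.9216

288.9216 nm


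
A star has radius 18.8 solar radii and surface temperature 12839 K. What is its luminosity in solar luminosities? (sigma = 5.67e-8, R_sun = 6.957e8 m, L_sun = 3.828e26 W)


R = 18.8 * 6.957e8 m = 1.307916e+10 m. L = 4*pi*R^2*sigma*T^4 = 4*pi*(1.307916e+10)^2 * 5.67e-8 * 12839^4 = 3.311901589e+30 W. L/L_sun = 3.311901589e+30 / 3.828e26 = 8651.7805

8651.7805 L_sun


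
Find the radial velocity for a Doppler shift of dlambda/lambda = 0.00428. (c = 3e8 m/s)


v = (dlambda/lambda) * c = 0.00428 * 3e8 = 1.284e+06

1.284e+06 m/s


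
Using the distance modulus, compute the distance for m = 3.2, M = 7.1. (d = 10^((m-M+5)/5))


d = 10^((m - M + 5)/5) = 10^((3.2 - 7.1 + 5)/5) = 1.6596

1.6596 pc


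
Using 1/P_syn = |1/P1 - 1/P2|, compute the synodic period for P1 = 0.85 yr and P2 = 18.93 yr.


1/P_syn = |1/P1 - 1/P2| = |1/0.85 - 1/18.93| => P_syn = 0.89

0.89 years


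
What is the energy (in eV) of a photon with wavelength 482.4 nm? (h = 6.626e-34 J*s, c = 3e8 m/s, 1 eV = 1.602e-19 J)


E = hc/lambda = 6.626e-34 * 3e8 / 4.824e-07 = 4.121e-19 J = 2.5722 eV

2.5722 eV


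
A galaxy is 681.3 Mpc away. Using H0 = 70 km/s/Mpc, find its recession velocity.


v = H0 * d = 70 * 681.3 = 47691.0

47691.0 km/s


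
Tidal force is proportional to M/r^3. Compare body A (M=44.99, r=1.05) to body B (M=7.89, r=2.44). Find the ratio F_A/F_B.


Ratio = (M1/r1^3) / (M2/r2^3) = (44.99/1.05^3) / (7.89/2.44^3) = 71.5551

71.5551


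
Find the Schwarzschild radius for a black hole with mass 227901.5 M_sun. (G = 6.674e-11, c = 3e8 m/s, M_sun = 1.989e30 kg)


M = 227901.5 * 1.989e30 kg = 4.532960835e+35 kg. rs = 2GM/c^2 = 2 * 6.674e-11 * 4.532960835e+35 / (3e8)^2 = 6.723e+08

6.723e+08 m


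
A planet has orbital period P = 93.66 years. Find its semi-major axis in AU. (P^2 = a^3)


a = P^(2/3) = 93.66^(2/3) = 20.6238

20.6238 AU


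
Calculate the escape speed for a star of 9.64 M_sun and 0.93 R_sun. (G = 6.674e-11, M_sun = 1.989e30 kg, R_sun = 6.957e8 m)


M = 9.64 * 1.989e30 kg = 1.917396e+31 kg; R = 0.93 * 6.957e8 m = 6.47001e+08 m. v_esc = sqrt(2GM/R) = sqrt(2 * 6.674e-11 * 1.917396e+31 / 6.47001e+08) = 1.989e+06

1.989e+06 m/s


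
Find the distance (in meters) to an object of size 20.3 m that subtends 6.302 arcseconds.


D = size / theta_rad, theta_rad = 6.302 * pi/(180*3600) = 3.055e-05, D = 664420.1153

664420.1153 m


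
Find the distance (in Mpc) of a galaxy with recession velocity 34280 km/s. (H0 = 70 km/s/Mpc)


d = v / H0 = 34280 / 70 = 489.7143

489.7143 Mpc


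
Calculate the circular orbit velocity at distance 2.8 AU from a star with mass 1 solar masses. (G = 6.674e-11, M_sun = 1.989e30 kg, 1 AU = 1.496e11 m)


v = sqrt(GM/r) = sqrt(6.674e-11 * 1.989e+30 / 4.189e+11) = 17801.8723

17801.8723 m/s


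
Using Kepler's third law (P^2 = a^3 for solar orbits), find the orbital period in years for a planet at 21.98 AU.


P = a^(3/2) = 21.98^1.5 = 103.0485

103.0485 years


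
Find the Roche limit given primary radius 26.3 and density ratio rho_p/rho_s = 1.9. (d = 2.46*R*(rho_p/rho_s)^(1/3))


d_Roche = 2.46 * 26.3 * 1.9^(1/3) = 80.1325

80.1325


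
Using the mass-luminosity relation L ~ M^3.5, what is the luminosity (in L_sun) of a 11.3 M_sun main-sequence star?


L/L_sun = (M/M_sun)^3.5 = 11.3^3.5 = 4850.3665

4850.3665 L_sun


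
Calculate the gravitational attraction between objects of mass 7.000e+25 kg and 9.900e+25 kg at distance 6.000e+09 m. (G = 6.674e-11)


F = G*m1*m2/r^2 = 6.674e-11 * 7.000e+25 * 9.900e+25 / (6.000e+09)^2 = 6.674e-11 * 6.930e+51 / 3.600e+19 = 1.285e+22

1.285e+22 N


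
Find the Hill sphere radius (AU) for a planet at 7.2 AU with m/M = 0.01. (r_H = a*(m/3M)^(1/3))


r_H = a * (m/3M)^(1/3) = 7.2 * (0.01/3)^(1/3) = 1.0755

1.0755 AU


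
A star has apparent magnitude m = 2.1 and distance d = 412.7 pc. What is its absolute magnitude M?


M = m - 5*log10(d) + 5 = 2.1 - 5*log10(412.7) + 5 = -5.9782

-5.9782


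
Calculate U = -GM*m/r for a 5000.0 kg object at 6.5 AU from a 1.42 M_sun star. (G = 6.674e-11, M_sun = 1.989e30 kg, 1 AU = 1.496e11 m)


M = 1.42 * 1.989e30 kg = 2.82438e+30 kg; r = 6.5 AU * 1.496e11 m/AU = 9.724e+11 m. U = -GM*m/r = -(6.674e-11 * 2.82438e+30 * 5000.0) / 9.724e+11 = -9.692e+11

-9.692e+11 J


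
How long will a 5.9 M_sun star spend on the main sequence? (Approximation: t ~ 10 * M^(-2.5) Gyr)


t = 10 * M^(-2.5) = 10 * 5.9^(-2.5) = 0.1183

0.1183 Gyr


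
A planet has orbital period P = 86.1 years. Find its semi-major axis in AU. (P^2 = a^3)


a = P^(2/3) = 86.1^(2/3) = 19.4985

19.4985 AU


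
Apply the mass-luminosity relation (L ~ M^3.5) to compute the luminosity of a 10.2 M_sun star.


L/L_sun = (M/M_sun)^3.5 = 10.2^3.5 = 3389.2266

3389.2266 L_sun


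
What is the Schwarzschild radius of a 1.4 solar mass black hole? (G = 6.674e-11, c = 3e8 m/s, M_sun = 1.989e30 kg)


M = 1.4 * 1.989e30 kg = 2.7846e+30 kg. rs = 2GM/c^2 = 2 * 6.674e-11 * 2.7846e+30 / (3e8)^2 = 4129.8712

4129.8712 m


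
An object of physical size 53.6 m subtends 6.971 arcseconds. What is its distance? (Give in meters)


D = size / theta_rad, theta_rad = 6.971 * pi/(180*3600) = 3.380e-05, D = 1.586e+06

1.586e+06 m


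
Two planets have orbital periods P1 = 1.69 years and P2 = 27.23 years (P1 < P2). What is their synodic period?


1/P_syn = |1/P1 - 1/P2| = |1/1.69 - 1/27.23| => P_syn = 1.8018

1.8018 years


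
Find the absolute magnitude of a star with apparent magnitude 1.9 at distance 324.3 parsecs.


M = m - 5*log10(d) + 5 = 1.9 - 5*log10(324.3) + 5 = -5.6547

-5.6547


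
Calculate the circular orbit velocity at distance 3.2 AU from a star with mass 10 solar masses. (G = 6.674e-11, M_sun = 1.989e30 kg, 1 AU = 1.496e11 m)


v = sqrt(GM/r) = sqrt(6.674e-11 * 1.989e+31 / 4.787e+11) = 52658.6483

52658.6483 m/s


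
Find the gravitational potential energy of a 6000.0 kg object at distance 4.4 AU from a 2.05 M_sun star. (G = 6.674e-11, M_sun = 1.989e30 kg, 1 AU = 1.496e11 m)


M = 2.05 * 1.989e30 kg = 4.07745e+30 kg; r = 4.4 AU * 1.496e11 m/AU = 6.5824e+11 m. U = -GM*m/r = -(6.674e-11 * 4.07745e+30 * 6000.0) / 6.5824e+11 = -2.481e+12

-2.481e+12 J


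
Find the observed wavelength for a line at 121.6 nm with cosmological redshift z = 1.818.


lam_obs = lam_emit * (1 + z) = 121.6 * (1 + 1.818) = 342.6688

342.6688 nm


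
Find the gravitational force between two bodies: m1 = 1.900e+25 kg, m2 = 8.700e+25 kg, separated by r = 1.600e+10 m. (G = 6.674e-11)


F = G*m1*m2/r^2 = 6.674e-11 * 1.900e+25 * 8.700e+25 / (1.600e+10)^2 = 6.674e-11 * 1.653e+51 / 2.560e+20 = 4.309e+20

4.309e+20 N


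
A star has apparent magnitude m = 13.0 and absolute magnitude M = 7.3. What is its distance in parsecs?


d = 10^((m - M + 5)/5) = 10^((13.0 - 7.3 + 5)/5) = 138.0384

138.0384 pc


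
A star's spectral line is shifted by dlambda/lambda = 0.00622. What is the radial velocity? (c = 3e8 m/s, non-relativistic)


v = (dlambda/lambda) * c = 0.00622 * 3e8 = 1.866e+06

1.866e+06 m/s


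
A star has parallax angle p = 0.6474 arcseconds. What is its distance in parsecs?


d = 1/p = 1/0.6474 = 1.5446

1.5446 pc


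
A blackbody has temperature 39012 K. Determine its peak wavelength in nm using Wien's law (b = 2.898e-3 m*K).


lam_max = b / T = 2.898e-3 / 39012 = 7.428e-08 m = 74.2848 nm

74.2848 nm


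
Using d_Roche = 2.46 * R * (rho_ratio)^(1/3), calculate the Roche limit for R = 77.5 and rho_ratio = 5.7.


d_Roche = 2.46 * 77.5 * 5.7^(1/3) = 340.5611

340.5611


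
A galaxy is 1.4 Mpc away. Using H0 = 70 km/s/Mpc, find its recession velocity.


v = H0 * d = 70 * 1.4 = 98.0

98.0 km/s


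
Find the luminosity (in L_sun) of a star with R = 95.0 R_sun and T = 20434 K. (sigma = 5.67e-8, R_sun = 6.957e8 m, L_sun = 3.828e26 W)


R = 95.0 * 6.957e8 m = 6.60915e+10 m. L = 4*pi*R^2*sigma*T^4 = 4*pi*(6.60915e+10)^2 * 5.67e-8 * 20434^4 = 5.426223731e+32 W. L/L_sun = 5.426223731e+32 / 3.828e26 = 1.418e+06

1.418e+06 L_sun


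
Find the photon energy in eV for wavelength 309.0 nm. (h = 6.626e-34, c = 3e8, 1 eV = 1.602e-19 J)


E = hc/lambda = 6.626e-34 * 3e8 / 3.090e-07 = 6.433e-19 J = 4.0156 eV

4.0156 eV


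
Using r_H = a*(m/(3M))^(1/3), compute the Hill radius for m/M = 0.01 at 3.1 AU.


r_H = a * (m/3M)^(1/3) = 3.1 * (0.01/3)^(1/3) = 0.4631

0.4631 AU


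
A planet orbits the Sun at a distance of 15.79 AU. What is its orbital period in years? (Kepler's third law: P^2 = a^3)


P = a^(3/2) = 15.79^1.5 = 62.7441

62.7441 years


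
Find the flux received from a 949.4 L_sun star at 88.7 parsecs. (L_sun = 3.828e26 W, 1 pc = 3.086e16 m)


F = L / (4*pi*d^2) = 3.634e+29 / (4*pi*(2.737e+18)^2) = 3.860e-09

3.860e-09 W/m^2


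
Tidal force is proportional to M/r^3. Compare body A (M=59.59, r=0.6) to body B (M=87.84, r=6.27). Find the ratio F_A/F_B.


Ratio = (M1/r1^3) / (M2/r2^3) = (59.59/0.6^3) / (87.84/6.27^3) = 774.1586

774.1586


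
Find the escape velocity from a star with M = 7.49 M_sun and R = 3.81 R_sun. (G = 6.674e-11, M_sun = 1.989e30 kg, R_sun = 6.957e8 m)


M = 7.49 * 1.989e30 kg = 1.489761e+31 kg; R = 3.81 * 6.957e8 m = 2.650617e+09 m. v_esc = sqrt(2GM/R) = sqrt(2 * 6.674e-11 * 1.489761e+31 / 2.650617e+09) = 866149.6015

866149.6015 m/s


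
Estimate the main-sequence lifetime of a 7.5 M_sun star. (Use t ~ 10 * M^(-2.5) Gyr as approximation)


t = 10 * M^(-2.5) = 10 * 7.5^(-2.5) = 0.0649

0.0649 Gyr


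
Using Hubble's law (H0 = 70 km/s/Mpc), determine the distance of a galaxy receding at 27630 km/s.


d = v / H0 = 27630 / 70 = 394.7143

394.7143 Mpc


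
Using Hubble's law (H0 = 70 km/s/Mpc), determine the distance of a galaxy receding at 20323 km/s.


d = v / H0 = 20323 / 70 = 290.3286

290.3286 Mpc


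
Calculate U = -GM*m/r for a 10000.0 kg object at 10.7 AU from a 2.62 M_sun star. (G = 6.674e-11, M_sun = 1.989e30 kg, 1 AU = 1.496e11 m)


M = 2.62 * 1.989e30 kg = 5.21118e+30 kg; r = 10.7 AU * 1.496e11 m/AU = 1.60072e+12 m. U = -GM*m/r = -(6.674e-11 * 5.21118e+30 * 10000.0) / 1.60072e+12 = -2.173e+12

-2.173e+12 J


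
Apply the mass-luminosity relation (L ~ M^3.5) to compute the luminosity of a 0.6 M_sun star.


L/L_sun = (M/M_sun)^3.5 = 0.6^3.5 = 0.1673

0.1673 L_sun


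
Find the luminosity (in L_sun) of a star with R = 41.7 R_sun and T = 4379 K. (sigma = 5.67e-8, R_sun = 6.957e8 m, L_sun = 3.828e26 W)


R = 41.7 * 6.957e8 m = 2.901069e+10 m. L = 4*pi*R^2*sigma*T^4 = 4*pi*(2.901069e+10)^2 * 5.67e-8 * 4379^4 = 2.20500115e+29 W. L/L_sun = 2.20500115e+29 / 3.828e26 = 576.0191

576.0191 L_sun


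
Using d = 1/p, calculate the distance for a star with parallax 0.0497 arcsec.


d = 1/p = 1/0.0497 = 20.1207

20.1207 pc


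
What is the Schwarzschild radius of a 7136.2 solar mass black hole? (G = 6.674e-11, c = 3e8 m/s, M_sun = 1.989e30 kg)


M = 7136.2 * 1.989e30 kg = 1.41939018e+34 kg. rs = 2GM/c^2 = 2 * 6.674e-11 * 1.41939018e+34 / (3e8)^2 = 2.105e+07

2.105e+07 m


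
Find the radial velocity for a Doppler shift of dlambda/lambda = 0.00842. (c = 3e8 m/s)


v = (dlambda/lambda) * c = 0.00842 * 3e8 = 2.526e+06

2.526e+06 m/s


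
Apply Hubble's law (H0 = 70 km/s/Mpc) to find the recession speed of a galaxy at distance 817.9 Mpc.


v = H0 * d = 70 * 817.9 = 57253.0

57253.0 km/s


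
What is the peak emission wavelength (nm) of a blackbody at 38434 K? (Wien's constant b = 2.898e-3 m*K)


lam_max = b / T = 2.898e-3 / 38434 = 7.540e-08 m = 75.402 nm

75.402 nm


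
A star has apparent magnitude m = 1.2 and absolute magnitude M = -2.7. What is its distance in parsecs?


d = 10^((m - M + 5)/5) = 10^((1.2 - -2.7 + 5)/5) = 60.256

60.256 pc


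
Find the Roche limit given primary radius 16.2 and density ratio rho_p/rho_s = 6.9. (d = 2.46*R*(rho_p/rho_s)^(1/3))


d_Roche = 2.46 * 16.2 * 6.9^(1/3) = 75.8694

75.8694


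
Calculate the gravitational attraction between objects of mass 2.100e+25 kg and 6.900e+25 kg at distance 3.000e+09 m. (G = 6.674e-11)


F = G*m1*m2/r^2 = 6.674e-11 * 2.100e+25 * 6.900e+25 / (3.000e+09)^2 = 6.674e-11 * 1.449e+51 / 9.000e+18 = 1.075e+22

1.075e+22 N


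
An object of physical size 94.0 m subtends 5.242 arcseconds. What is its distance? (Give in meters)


D = size / theta_rad, theta_rad = 5.242 * pi/(180*3600) = 2.541e-05, D = 3.699e+06

3.699e+06 m


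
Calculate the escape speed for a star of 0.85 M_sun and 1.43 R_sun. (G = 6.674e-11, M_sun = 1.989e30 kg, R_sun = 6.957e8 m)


M = 0.85 * 1.989e30 kg = 1.69065e+30 kg; R = 1.43 * 6.957e8 m = 9.94851e+08 m. v_esc = sqrt(2GM/R) = sqrt(2 * 6.674e-11 * 1.69065e+30 / 9.94851e+08) = 476272.9682

476272.9682 m/s


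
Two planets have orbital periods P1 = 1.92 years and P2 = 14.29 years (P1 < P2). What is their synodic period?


1/P_syn = |1/P1 - 1/P2| = |1/1.92 - 1/14.29| => P_syn = 2.218

2.218 years


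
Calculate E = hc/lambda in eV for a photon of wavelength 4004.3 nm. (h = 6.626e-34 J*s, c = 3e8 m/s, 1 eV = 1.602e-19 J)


E = hc/lambda = 6.626e-34 * 3e8 / 4.004e-06 = 4.964e-20 J = 0.3099 eV

0.3099 eV


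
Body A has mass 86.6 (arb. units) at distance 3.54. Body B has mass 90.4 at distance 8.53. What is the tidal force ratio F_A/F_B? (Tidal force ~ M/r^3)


Ratio = (M1/r1^3) / (M2/r2^3) = (86.6/3.54^3) / (90.4/8.53^3) = 13.4025

13.4025


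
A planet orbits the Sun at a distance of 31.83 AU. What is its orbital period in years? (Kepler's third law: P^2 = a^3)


P = a^(3/2) = 31.83^1.5 = 179.5788

179.5788 years


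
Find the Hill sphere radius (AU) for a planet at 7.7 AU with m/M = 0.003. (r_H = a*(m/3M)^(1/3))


r_H = a * (m/3M)^(1/3) = 7.7 * (0.003/3)^(1/3) = 0.77

0.77 AU


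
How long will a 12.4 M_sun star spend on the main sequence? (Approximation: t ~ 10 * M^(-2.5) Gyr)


t = 10 * M^(-2.5) = 10 * 12.4^(-2.5) = 0.0185

0.0185 Gyr


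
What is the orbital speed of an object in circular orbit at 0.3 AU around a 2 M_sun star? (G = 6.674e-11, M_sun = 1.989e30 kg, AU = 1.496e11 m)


v = sqrt(GM/r) = sqrt(6.674e-11 * 3.978e+30 / 4.488e+10) = 76912.8787

76912.8787 m/s


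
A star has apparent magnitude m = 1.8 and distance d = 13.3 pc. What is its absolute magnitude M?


M = m - 5*log10(d) + 5 = 1.8 - 5*log10(13.3) + 5 = 1.1807

1.1807


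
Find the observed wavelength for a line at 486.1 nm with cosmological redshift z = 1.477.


lam_obs = lam_emit * (1 + z) = 486.1 * (1 + 1.477) = 1204.0697

1204.0697 nm


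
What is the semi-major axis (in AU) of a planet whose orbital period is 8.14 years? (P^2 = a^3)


a = P^(2/3) = 8.14^(2/3) = 4.0465

4.0465 AU


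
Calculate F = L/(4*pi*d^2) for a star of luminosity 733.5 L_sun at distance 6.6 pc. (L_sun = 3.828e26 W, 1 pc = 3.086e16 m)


F = L / (4*pi*d^2) = 2.808e+29 / (4*pi*(2.037e+17)^2) = 5.386e-07

5.386e-07 W/m^2


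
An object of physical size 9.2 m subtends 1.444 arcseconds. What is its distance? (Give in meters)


D = size / theta_rad, theta_rad = 1.444 * pi/(180*3600) = 7.001e-06, D = 1.314e+06

1.314e+06 m


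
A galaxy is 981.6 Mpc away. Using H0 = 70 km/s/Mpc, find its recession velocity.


v = H0 * d = 70 * 981.6 = 68712.0

68712.0 km/s


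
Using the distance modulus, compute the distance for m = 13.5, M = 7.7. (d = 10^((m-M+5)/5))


d = 10^((m - M + 5)/5) = 10^((13.5 - 7.7 + 5)/5) = 144.544

144.544 pc


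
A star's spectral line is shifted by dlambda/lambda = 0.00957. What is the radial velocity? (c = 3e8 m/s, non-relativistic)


v = (dlambda/lambda) * c = 0.00957 * 3e8 = 2.871e+06

2.871e+06 m/s


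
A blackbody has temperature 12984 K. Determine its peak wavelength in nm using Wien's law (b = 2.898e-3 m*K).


lam_max = b / T = 2.898e-3 / 12984 = 2.232e-07 m = 223.1978 nm

223.1978 nm


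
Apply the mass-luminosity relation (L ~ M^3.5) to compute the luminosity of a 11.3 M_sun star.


L/L_sun = (M/M_sun)^3.5 = 11.3^3.5 = 4850.3665

4850.3665 L_sun


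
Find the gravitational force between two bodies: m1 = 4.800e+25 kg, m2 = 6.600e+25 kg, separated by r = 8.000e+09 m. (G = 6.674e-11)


F = G*m1*m2/r^2 = 6.674e-11 * 4.800e+25 * 6.600e+25 / (8.000e+09)^2 = 6.674e-11 * 3.168e+51 / 6.400e+19 = 3.304e+21

3.304e+21 N


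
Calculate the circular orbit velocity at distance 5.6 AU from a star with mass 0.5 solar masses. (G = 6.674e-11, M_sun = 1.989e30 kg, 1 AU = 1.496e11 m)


v = sqrt(GM/r) = sqrt(6.674e-11 * 9.945e+29 / 8.378e+11) = 8900.9361

8900.9361 m/s


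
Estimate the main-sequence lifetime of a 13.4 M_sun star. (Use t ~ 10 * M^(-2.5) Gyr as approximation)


t = 10 * M^(-2.5) = 10 * 13.4^(-2.5) = 0.0152

0.0152 Gyr


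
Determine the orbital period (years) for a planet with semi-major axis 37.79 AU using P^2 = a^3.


P = a^(3/2) = 37.79^1.5 = 232.3086

232.3086 years


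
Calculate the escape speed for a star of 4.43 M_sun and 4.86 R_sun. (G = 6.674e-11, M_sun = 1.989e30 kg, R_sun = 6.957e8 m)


M = 4.43 * 1.989e30 kg = 8.81127e+30 kg; R = 4.86 * 6.957e8 m = 3.381102e+09 m. v_esc = sqrt(2GM/R) = sqrt(2 * 6.674e-11 * 8.81127e+30 / 3.381102e+09) = 589791.1036

589791.1036 m/s


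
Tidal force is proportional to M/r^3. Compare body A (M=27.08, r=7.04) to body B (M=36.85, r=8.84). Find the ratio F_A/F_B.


Ratio = (M1/r1^3) / (M2/r2^3) = (27.08/7.04^3) / (36.85/8.84^3) = 1.455

1.455


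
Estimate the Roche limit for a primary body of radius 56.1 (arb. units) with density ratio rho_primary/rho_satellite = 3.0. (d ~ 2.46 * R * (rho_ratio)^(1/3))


d_Roche = 2.46 * 56.1 * 3.0^(1/3) = 199.0391

199.0391


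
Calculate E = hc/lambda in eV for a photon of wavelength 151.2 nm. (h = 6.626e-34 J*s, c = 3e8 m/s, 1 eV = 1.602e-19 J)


E = hc/lambda = 6.626e-34 * 3e8 / 1.512e-07 = 1.315e-18 J = 8.2065 eV

8.2065 eV


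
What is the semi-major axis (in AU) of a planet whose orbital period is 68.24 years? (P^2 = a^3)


a = P^(2/3) = 68.24^(2/3) = 16.6991

16.6991 AU


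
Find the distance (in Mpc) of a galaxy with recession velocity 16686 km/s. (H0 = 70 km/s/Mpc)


d = v / H0 = 16686 / 70 = 238.3714

238.3714 Mpc


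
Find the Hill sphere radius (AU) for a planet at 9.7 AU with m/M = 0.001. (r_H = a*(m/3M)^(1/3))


r_H = a * (m/3M)^(1/3) = 9.7 * (0.001/3)^(1/3) = 0.6726

0.6726 AU


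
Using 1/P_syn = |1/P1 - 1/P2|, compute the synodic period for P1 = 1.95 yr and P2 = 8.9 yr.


1/P_syn = |1/P1 - 1/P2| = |1/1.95 - 1/8.9| => P_syn = 2.4971

2.4971 years


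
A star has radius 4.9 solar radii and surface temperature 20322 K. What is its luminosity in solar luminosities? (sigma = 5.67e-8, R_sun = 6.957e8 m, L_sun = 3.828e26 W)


R = 4.9 * 6.957e8 m = 3.40893e+09 m. L = 4*pi*R^2*sigma*T^4 = 4*pi*(3.40893e+09)^2 * 5.67e-8 * 20322^4 = 1.412195677e+30 W. L/L_sun = 1.412195677e+30 / 3.828e26 = 3689.1214

3689.1214 L_sun


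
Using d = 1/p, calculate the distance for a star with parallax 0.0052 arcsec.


d = 1/p = 1/0.0052 = 192.3077

192.3077 pc


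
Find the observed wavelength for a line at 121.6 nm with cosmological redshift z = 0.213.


lam_obs = lam_emit * (1 + z) = 121.6 * (1 + 0.213) = 147.5008

147.5008 nm


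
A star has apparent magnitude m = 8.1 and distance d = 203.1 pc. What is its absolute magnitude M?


M = m - 5*log10(d) + 5 = 8.1 - 5*log10(203.1) + 5 = 1.5615

1.5615


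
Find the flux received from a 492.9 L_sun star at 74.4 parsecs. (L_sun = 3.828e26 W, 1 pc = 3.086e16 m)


F = L / (4*pi*d^2) = 1.887e+29 / (4*pi*(2.296e+18)^2) = 2.848e-09

2.848e-09 W/m^2


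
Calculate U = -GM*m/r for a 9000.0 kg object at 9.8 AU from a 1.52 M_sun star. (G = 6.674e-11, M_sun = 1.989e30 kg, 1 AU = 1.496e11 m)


M = 1.52 * 1.989e30 kg = 3.02328e+30 kg; r = 9.8 AU * 1.496e11 m/AU = 1.46608e+12 m. U = -GM*m/r = -(6.674e-11 * 3.02328e+30 * 9000.0) / 1.46608e+12 = -1.239e+12

-1.239e+12 J


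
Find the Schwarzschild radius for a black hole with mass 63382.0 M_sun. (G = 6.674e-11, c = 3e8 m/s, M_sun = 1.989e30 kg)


M = 63382.0 * 1.989e30 kg = 1.26066798e+35 kg. rs = 2GM/c^2 = 2 * 6.674e-11 * 1.26066798e+35 / (3e8)^2 = 1.870e+08

1.870e+08 m


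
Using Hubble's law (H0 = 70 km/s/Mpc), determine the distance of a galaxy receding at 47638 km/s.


d = v / H0 = 47638 / 70 = 680.5429

680.5429 Mpc


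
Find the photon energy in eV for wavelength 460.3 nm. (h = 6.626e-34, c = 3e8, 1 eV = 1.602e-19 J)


E = hc/lambda = 6.626e-34 * 3e8 / 4.603e-07 = 4.318e-19 J = 2.6957 eV

2.6957 eV


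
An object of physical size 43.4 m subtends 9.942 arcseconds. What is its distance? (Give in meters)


D = size / theta_rad, theta_rad = 9.942 * pi/(180*3600) = 4.820e-05, D = 900411.6467

900411.6467 m


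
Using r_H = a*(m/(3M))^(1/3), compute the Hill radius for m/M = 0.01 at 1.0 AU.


r_H = a * (m/3M)^(1/3) = 1.0 * (0.01/3)^(1/3) = 0.1494

0.1494 AU


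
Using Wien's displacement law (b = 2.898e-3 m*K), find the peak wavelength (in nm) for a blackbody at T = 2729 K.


lam_max = b / T = 2.898e-3 / 2729 = 1.062e-06 m = 1061.9274 nm

1061.9274 nm


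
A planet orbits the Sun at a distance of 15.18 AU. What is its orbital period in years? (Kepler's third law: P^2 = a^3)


P = a^(3/2) = 15.18^1.5 = 59.1436

59.1436 years


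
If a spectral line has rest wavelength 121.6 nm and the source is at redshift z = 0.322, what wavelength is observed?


lam_obs = lam_emit * (1 + z) = 121.6 * (1 + 0.322) = 160.7552

160.7552 nm


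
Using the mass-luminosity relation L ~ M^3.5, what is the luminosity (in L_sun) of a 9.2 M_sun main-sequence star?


L/L_sun = (M/M_sun)^3.5 = 9.2^3.5 = 2361.8776

2361.8776 L_sun


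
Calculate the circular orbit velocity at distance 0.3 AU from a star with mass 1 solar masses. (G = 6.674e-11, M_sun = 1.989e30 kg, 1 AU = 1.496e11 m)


v = sqrt(GM/r) = sqrt(6.674e-11 * 1.989e+30 / 4.488e+10) = 54385.6181

54385.6181 m/s


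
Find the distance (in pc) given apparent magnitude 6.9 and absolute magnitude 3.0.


d = 10^((m - M + 5)/5) = 10^((6.9 - 3.0 + 5)/5) = 60.256

60.256 pc


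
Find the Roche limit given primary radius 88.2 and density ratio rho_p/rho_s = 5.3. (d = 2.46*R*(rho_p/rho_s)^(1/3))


d_Roche = 2.46 * 88.2 * 5.3^(1/3) = 378.2936

378.2936


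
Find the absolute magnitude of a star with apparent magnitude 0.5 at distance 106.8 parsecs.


M = m - 5*log10(d) + 5 = 0.5 - 5*log10(106.8) + 5 = -4.6429

-4.6429


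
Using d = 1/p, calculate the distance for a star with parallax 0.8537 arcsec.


d = 1/p = 1/0.8537 = 1.1714

1.1714 pc


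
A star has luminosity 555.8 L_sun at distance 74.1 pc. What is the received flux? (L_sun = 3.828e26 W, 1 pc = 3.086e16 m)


F = L / (4*pi*d^2) = 2.128e+29 / (4*pi*(2.287e+18)^2) = 3.238e-09

3.238e-09 W/m^2


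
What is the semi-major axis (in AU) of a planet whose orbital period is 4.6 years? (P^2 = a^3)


a = P^(2/3) = 4.6^(2/3) = 2.7659

2.7659 AU


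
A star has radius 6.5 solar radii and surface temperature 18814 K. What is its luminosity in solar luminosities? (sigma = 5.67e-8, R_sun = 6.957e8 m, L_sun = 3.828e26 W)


R = 6.5 * 6.957e8 m = 4.52205e+09 m. L = 4*pi*R^2*sigma*T^4 = 4*pi*(4.52205e+09)^2 * 5.67e-8 * 18814^4 = 1.825526752e+30 W. L/L_sun = 1.825526752e+30 / 3.828e26 = 4768.8787

4768.8787 L_sun


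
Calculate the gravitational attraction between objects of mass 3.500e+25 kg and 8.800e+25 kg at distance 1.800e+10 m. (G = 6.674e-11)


F = G*m1*m2/r^2 = 6.674e-11 * 3.500e+25 * 8.800e+25 / (1.800e+10)^2 = 6.674e-11 * 3.080e+51 / 3.240e+20 = 6.344e+20

6.344e+20 N


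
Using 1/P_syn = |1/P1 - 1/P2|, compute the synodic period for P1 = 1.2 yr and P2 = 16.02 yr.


1/P_syn = |1/P1 - 1/P2| = |1/1.2 - 1/16.02| => P_syn = 1.2972

1.2972 years


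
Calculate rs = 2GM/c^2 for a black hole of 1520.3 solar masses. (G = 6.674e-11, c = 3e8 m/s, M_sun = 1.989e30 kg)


M = 1520.3 * 1.989e30 kg = 3.0238767e+33 kg. rs = 2GM/c^2 = 2 * 6.674e-11 * 3.0238767e+33 / (3e8)^2 = 4.485e+06

4.485e+06 m


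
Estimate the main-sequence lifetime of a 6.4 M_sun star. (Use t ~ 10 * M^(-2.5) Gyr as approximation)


t = 10 * M^(-2.5) = 10 * 6.4^(-2.5) = 0.0965

0.0965 Gyr


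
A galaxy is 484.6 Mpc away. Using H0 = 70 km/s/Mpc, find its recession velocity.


v = H0 * d = 70 * 484.6 = 33922.0

33922.0 km/s


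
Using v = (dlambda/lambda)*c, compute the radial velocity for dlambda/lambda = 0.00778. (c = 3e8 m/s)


v = (dlambda/lambda) * c = 0.00778 * 3e8 = 2.334e+06

2.334e+06 m/s


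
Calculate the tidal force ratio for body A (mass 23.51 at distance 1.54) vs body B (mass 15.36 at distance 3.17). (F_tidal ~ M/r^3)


Ratio = (M1/r1^3) / (M2/r2^3) = (23.51/1.54^3) / (15.36/3.17^3) = 13.3499

13.3499


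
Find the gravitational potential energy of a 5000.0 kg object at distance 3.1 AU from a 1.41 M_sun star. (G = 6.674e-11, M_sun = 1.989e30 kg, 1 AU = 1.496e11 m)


M = 1.41 * 1.989e30 kg = 2.80449e+30 kg; r = 3.1 AU * 1.496e11 m/AU = 4.6376e+11 m. U = -GM*m/r = -(6.674e-11 * 2.80449e+30 * 5000.0) / 4.6376e+11 = -2.018e+12

-2.018e+12 J


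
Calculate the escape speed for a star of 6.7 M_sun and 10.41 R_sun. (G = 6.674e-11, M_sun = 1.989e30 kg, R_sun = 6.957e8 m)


M = 6.7 * 1.989e30 kg = 1.33263e+31 kg; R = 10.41 * 6.957e8 m = 7.242237e+09 m. v_esc = sqrt(2GM/R) = sqrt(2 * 6.674e-11 * 1.33263e+31 / 7.242237e+09) = 495594.5541

495594.5541 m/s


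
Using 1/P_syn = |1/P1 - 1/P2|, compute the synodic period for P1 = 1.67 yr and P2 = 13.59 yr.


1/P_syn = |1/P1 - 1/P2| = |1/1.67 - 1/13.59| => P_syn = 1.904

1.904 years


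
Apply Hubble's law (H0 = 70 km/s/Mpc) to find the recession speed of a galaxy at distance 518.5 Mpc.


v = H0 * d = 70 * 518.5 = 36295.0

36295.0 km/s


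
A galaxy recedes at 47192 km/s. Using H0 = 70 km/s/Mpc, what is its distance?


d = v / H0 = 47192 / 70 = 674.1714

674.1714 Mpc


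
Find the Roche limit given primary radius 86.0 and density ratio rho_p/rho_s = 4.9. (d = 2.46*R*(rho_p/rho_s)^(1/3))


d_Roche = 2.46 * 86.0 * 4.9^(1/3) = 359.3345

359.3345


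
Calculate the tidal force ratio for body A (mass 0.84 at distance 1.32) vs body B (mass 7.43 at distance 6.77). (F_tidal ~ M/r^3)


Ratio = (M1/r1^3) / (M2/r2^3) = (0.84/1.32^3) / (7.43/6.77^3) = 15.2523

15.2523


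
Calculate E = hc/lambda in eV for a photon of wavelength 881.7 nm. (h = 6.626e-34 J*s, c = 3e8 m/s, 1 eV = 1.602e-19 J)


E = hc/lambda = 6.626e-34 * 3e8 / 8.817e-07 = 2.255e-19 J = 1.4073 eV

1.4073 eV


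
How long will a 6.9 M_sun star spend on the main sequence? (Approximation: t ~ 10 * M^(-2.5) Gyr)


t = 10 * M^(-2.5) = 10 * 6.9^(-2.5) = 0.08

0.08 Gyr


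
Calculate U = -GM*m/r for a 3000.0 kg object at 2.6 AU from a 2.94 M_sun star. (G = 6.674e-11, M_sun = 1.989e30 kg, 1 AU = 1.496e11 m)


M = 2.94 * 1.989e30 kg = 5.84766e+30 kg; r = 2.6 AU * 1.496e11 m/AU = 3.8896e+11 m. U = -GM*m/r = -(6.674e-11 * 5.84766e+30 * 3000.0) / 3.8896e+11 = -3.010e+12

-3.010e+12 J


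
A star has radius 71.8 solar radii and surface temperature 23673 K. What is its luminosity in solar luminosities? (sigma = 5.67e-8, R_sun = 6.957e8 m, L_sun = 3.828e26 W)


R = 71.8 * 6.957e8 m = 4.995126e+10 m. L = 4*pi*R^2*sigma*T^4 = 4*pi*(4.995126e+10)^2 * 5.67e-8 * 23673^4 = 5.583403449e+32 W. L/L_sun = 5.583403449e+32 / 3.828e26 = 1.459e+06

1.459e+06 L_sun


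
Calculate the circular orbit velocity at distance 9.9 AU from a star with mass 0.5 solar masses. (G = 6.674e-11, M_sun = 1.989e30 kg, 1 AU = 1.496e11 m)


v = sqrt(GM/r) = sqrt(6.674e-11 * 9.945e+29 / 1.481e+12) = 6694.4068

6694.4068 m/s


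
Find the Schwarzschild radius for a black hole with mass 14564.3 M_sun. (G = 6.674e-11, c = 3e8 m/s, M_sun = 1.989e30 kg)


M = 14564.3 * 1.989e30 kg = 2.89683927e+34 kg. rs = 2GM/c^2 = 2 * 6.674e-11 * 2.89683927e+34 / (3e8)^2 = 4.296e+07

4.296e+07 m


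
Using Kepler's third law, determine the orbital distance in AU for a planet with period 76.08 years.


a = P^(2/3) = 76.08^(2/3) = 17.9548

17.9548 AU


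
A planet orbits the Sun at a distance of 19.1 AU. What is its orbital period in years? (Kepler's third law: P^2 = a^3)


P = a^(3/2) = 19.1^1.5 = 83.4738

83.4738 years


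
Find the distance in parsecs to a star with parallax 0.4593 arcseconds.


d = 1/p = 1/0.4593 = 2.1772

2.1772 pc


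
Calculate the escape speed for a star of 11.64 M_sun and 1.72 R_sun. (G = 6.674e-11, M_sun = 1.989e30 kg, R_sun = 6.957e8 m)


M = 11.64 * 1.989e30 kg = 2.315196e+31 kg; R = 1.72 * 6.957e8 m = 1.196604e+09 m. v_esc = sqrt(2GM/R) = sqrt(2 * 6.674e-11 * 2.315196e+31 / 1.196604e+09) = 1.607e+06

1.607e+06 m/s


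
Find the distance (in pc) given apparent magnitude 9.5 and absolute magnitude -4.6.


d = 10^((m - M + 5)/5) = 10^((9.5 - -4.6 + 5)/5) = 6606.9345

6606.9345 pc


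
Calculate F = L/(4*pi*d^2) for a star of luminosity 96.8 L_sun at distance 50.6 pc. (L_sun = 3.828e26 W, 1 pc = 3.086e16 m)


F = L / (4*pi*d^2) = 3.706e+28 / (4*pi*(1.562e+18)^2) = 1.209e-09

1.209e-09 W/m^2


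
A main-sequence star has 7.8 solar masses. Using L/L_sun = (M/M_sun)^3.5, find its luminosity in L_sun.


L/L_sun = (M/M_sun)^3.5 = 7.8^3.5 = 1325.3516

1325.3516 L_sun
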